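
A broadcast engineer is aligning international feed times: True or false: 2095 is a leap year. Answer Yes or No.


Year: 2095
Divisible by 4? 2095 / 4 = 523.75 -> No
Not divisible by 4, so NOT a leap year

No


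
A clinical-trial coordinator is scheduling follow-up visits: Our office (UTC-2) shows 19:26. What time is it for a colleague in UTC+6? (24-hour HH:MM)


Local time: 19:26 at UTC-2 (offset -2h)
Target zone: UTC+6 (offset 6h)
Difference: 6 - (-2) = 8 hours
Calculation: 19 + (8) = 27
Wraparound: (27) mod 24 = 3
Result: 03:26

03:26


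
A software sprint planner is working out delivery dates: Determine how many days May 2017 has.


Month: May
Year: 2017
May is a 31-day month
Total: 31 days

31


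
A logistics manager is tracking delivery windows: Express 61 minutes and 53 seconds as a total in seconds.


Minutes: 61
Seconds: 53
Convert minutes to seconds: 61 x 60 = 3660
Add remaining seconds: 3660 + 53 = 3713

3713


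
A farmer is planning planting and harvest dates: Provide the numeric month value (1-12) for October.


Calendar month order:
9. September
10. October <--
11. November
October is month number 10

10


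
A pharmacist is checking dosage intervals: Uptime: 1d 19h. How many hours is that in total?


Days: 1
Extra hours: 19
Hours per day: 24
Days to hours: 1 x 24 = 24
Total: 24 + 19 = 43

43


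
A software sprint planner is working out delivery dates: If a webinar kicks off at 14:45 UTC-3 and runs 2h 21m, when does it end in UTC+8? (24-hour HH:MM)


Start: 14:45 in UTC-3
Step 1 - add duration:
  minutes: 45 + 21 = 66 (carry 1h)
  hours: 14 + 2 + 1 = 17
  end in UTC-3: 17:06
Step 2 - convert UTC-3 -> UTC+8:
  offset difference: 8 - (-3) = 11 hours
  17 + (11) = 28 -> mod 24 = 4
Result: 04:06 in UTC+8

04:06


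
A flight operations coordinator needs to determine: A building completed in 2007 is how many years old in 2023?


Birth year: 2007
Current year: 2023
Age = current year - birth year
Age = 2023 - 2007 = 16

16


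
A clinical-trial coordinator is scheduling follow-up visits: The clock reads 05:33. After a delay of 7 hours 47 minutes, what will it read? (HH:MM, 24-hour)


Start time: 05:33
Adding: 7 hours 47 minutes
Minutes: 33 + 47 = 80
Minute overflow: 80 >= 60, so carry 1 hour, minutes = 20
Hours: 5 + 7 + 1 = 13
Result: 13:20

13:20


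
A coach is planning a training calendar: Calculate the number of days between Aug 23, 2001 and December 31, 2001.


Start: August 23, 2001
End: December 31, 2001
Days left in August: 8
September: 30
October: 31
November: 30
December: 31
Sum of remaining months: 122
Total: 8 + 122 = 130

130


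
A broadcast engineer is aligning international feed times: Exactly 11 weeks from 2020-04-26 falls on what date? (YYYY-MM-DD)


Start: 2020-04-26
Weeks to add: 11
Convert to days: 11 x 7 = 77 days
Add 77 days to 2020-04-26
Result: 2020-07-12

2020-07-12


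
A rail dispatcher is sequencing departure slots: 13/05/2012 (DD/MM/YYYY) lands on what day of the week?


Date: 2012-05-13
January 1, 2012 is a Sunday
Day of year: 134
Offset from Jan 1: 133 days
133 mod 7 = 0
Result: Sunday

Sunday


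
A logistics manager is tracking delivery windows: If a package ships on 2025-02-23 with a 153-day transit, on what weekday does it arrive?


Start: 2025-02-23 (Sunday)
Step 1 - find target date: add 153 days
  2025-02-23 + 153 days = 2025-07-26
Step 2 - day of week:
  153 mod 7 = 6
  Sunday + 6 days -> Saturday
Result: Saturday (2025-07-26)

Saturday


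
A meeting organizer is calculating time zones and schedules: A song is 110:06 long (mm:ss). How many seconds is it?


Minutes: 110
Extra seconds: 6
Seconds per minute: 60
Minutes to seconds: 110 x 60 = 6600
Total: 6600 + 6 = 6606

6606


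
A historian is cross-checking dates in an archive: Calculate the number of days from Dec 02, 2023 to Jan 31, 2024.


Start date: 2023-12-02
End date: 2024-01-31
Dec 2023: +30 days
Jan 2024: +30 days
Total: 60 days

60


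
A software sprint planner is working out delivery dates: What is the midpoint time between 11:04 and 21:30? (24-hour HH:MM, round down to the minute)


Start time: 11:04 = 664 minutes from midnight
End time: 21:30 = 1290 minutes from midnight
Sum: 664 + 1290 = 1954
Midpoint: 1954 / 2 = 977 minutes
Convert: 977 / 60 = 16 hours, 17 minutes
Result: 16:17

16:17


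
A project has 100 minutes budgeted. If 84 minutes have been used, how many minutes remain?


Total budget: 100 minutes
Time used: 84 minutes
Remaining: 100 - 84 = 16 minutes
Percent used: 84.0%
Percent remaining: 16.0%

16


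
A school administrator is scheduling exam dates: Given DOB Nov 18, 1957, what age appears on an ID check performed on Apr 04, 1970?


Birth: 1957-11-18
Reference: 1970-04-04
Year difference: 1970 - 1957 = 13
Has birthday (11-18) occurred by 04-04? No
Birthday not yet reached this year -> subtract 1
Age in full years: 12

12


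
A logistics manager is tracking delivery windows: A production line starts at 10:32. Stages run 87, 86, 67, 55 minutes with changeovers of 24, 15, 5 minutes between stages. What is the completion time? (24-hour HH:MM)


Start: 10:32 = 632 min from midnight
  after task 1 (87 min): 11:59
  after break (24 min): 12:23
  after task 2 (86 min): 13:49
  after break (15 min): 14:04
  after task 3 (67 min): 15:11
  after break (5 min): 15:16
  after task 4 (55 min): 16:11
Total elapsed: 339 minutes
End time: 16:11

16:11


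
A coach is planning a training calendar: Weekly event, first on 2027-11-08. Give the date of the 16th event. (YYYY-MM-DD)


First occurrence: 2027-11-08 (occurrence 1)
Each occurrence is 7 days after the previous.
Occurrence 16 is 15 weeks after the first.
15 weeks = 105 days
2027-11-08 + 105 days = 2028-02-21

2028-02-21


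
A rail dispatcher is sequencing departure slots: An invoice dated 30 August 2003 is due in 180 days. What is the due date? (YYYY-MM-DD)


Start: 2003-08-30
Adding 180 days
Days remaining in August: 1
After August: 179 days still to add
September 2003: 30 days, 149 remaining
October 2003: 31 days, 118 remaining
November 2003: 30 days, 88 remaining
December 2003: 31 days, 57 remaining
Result: 2004-02-26

2004-02-26


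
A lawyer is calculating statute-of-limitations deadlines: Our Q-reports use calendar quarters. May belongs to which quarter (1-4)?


Month: May (month 5)
Q1: January-March (months 1-3)
Q2: April-June (months 4-6)
Q3: July-September (months 7-9)
Q4: October-December (months 10-12)
Month 5 falls in Q2

2


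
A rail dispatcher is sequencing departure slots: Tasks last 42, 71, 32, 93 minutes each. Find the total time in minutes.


Durations: 42, 71, 32, 93
Running sum: 42
+ 71 = 113
+ 32 = 145
+ 93 = 238
Total duration: 238 minutes
That is 3 hours and 58 minutes

238


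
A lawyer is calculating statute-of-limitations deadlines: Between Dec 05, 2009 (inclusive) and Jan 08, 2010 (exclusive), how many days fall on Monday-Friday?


Start: 2009-12-05 (Saturday)
End (exclusive): 2010-01-08 (Friday)
Total calendar days: 34
Full weeks: 34 // 7 = 4 -> 20 weekdays
Remaining 6 days starting on Saturday:
  Sat(-), Sun(-), Mon(w), Tue(w), Wed(w), Thu(w) -> 4 weekdays
Total business days: 20 + 4 = 24

24


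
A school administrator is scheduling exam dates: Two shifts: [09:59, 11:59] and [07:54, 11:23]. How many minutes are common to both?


Interval A: [599, 719] minutes from midnight
Interval B: [474, 683] minutes from midnight
Overlap start = max(599, 474) = 599
Overlap end = min(719, 683) = 683
Overlap = 683 - 599 = 84 minutes

84


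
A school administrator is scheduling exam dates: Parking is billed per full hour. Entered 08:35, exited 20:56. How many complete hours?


Start: 08:35
End: 20:56
Hour difference: 20 - 8 = 12 hours
Minute difference: 56 - 35 = 21 minutes
Total minutes: 741
Complete hours: 741 / 60 = 12 (remainder 21)

12


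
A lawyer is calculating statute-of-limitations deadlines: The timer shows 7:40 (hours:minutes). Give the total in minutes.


Hours: 7
Minutes: 40
Convert hours to minutes: 7 x 60 = 420
Add remaining minutes: 420 + 40 = 460

460


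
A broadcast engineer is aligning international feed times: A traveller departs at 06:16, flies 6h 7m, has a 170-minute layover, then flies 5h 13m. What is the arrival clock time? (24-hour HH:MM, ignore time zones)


Depart: 06:16
Leg 1: +367 min -> 12:23
Layover: +170 min -> 15:13
Leg 2: +313 min -> 20:26
Total travel: 850 minutes = 14h 10m
Arrival: 20:26

20:26


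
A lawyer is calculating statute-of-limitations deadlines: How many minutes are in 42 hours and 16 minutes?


Hours: 42
Extra minutes: 16
Minutes per hour: 60
Hours to minutes: 42 x 60 = 2520
Total: 2520 + 16 = 2536

2536


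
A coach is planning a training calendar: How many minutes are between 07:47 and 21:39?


Start time: 07:47 = 467 minutes from midnight
End time: 21:39 = 1299 minutes from midnight
Difference: 1299 - 467 = 832 minutes
That is 13 hours and 52 minutes

832


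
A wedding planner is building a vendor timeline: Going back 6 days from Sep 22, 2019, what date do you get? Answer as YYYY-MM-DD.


Start: 2019-09-22
Subtracting 6 days
Days already passed in September: 22
Result: 2019-09-16

2019-09-16


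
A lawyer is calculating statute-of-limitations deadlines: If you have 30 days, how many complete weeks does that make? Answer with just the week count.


Total days: 30
Days per week: 7
Division: 30 / 7 = 4 remainder 2
Complete weeks: 4
Remaining days: 2

4


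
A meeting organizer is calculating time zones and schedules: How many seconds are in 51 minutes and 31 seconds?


Minutes: 51
Extra seconds: 31
Seconds per minute: 60
Minutes to seconds: 51 x 60 = 3060
Total: 3060 + 31 = 3091

3091


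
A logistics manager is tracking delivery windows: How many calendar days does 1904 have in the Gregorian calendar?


Year: 1904
Check leap year rules:
Divisible by 4? Yes
Divisible by 100? No
1904 is a leap year
Days: 366

366


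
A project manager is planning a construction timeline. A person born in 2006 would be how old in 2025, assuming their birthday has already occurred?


Birth year: 2006
Current year: 2025
Age = current year - birth year
Age = 2025 - 2006 = 19

19


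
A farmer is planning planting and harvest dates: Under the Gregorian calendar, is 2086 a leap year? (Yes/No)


Year: 2086
Divisible by 4? 2086 / 4 = 521.5 -> No
Not divisible by 4, so NOT a leap year

No


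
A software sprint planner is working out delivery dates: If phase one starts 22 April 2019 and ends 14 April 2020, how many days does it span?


Start date: 2019-04-22
End date: 2020-04-14
Apr 2019: +9 days
May 2019: +31 days
Jun 2019: +30 days
... (10 more months)
Total: 358 days

358


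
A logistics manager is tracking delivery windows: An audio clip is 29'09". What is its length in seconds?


Minutes: 29
Seconds: 9
Convert minutes to seconds: 29 x 60 = 1740
Add remaining seconds: 1740 + 9 = 1749

1749


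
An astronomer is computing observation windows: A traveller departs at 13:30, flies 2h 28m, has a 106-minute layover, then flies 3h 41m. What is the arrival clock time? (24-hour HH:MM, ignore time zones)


Depart: 13:30
Leg 1: +148 min -> 15:58
Layover: +106 min -> 17:44
Leg 2: +221 min -> 21:25
Total travel: 475 minutes = 7h 55m
Arrival: 21:25

21:25


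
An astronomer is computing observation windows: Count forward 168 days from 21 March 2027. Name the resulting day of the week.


Start: 2027-03-21 (Sunday)
Step 1 - find target date: add 168 days
  2027-03-21 + 168 days = 2027-09-05
Step 2 - day of week:
  168 mod 7 = 0
  Sunday + 0 days -> Sunday
Result: Sunday (2027-09-05)

Sunday


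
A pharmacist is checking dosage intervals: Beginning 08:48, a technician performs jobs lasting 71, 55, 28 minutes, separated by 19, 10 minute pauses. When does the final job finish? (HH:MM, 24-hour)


Start: 08:48 = 528 min from midnight
  after task 1 (71 min): 09:59
  after break (19 min): 10:18
  after task 2 (55 min): 11:13
  after break (10 min): 11:23
  after task 3 (28 min): 11:51
Total elapsed: 183 minutes
End time: 11:51

11:51


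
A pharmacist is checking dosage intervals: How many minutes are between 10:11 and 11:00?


Start time: 10:11 = 611 minutes from midnight
End time: 11:00 = 660 minutes from midnight
Difference: 660 - 611 = 49 minutes
That is 0 hours and 49 minutes

49


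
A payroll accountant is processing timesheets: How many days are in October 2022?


Month: October
Year: 2022
October is a 31-day month
Total: 31 days

31


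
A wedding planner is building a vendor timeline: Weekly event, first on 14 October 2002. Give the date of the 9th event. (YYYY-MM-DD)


First occurrence: 2002-10-14 (occurrence 1)
Each occurrence is 7 days after the previous.
Occurrence 9 is 8 weeks after the first.
8 weeks = 56 days
2002-10-14 + 56 days = 2002-12-09

2002-12-09


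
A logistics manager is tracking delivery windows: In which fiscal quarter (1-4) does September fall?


Month: September (month 9)
Q1: January-March (months 1-3)
Q2: April-June (months 4-6)
Q3: July-September (months 7-9)
Q4: October-December (months 10-12)
Month 9 falls in Q3

3


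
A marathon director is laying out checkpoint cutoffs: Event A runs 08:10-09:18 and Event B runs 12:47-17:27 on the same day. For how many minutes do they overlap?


Interval A: [490, 558] minutes from midnight
Interval B: [767, 1047] minutes from midnight
Overlap start = max(490, 767) = 767
Overlap end = min(558, 1047) = 558
End <= start, so the intervals do not overlap: 0 minutes

0


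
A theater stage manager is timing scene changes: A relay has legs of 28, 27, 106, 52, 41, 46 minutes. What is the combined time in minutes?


Durations: 28, 27, 106, 52, 41, 46
Running sum: 28
+ 27 = 55
+ 106 = 161
+ 52 = 213
+ 41 = 254
+ 46 = 300
Total duration: 300 minutes
That is 5 hours and 0 minutes

300


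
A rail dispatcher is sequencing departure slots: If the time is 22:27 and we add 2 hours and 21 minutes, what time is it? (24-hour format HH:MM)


Start time: 22:27
Adding: 2 hours 21 minutes
Minutes: 27 + 21 = 48
Hours: 22 + 2 + 0 = 24
Hour wraparound: 24 mod 24 = 0
Result: 00:48

00:48


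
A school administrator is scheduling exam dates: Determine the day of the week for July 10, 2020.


Date: 2020-07-10
January 1, 2020 is a Wednesday
Day of year: 192
Offset from Jan 1: 191 days
191 mod 7 = 2
Result: Friday

Friday


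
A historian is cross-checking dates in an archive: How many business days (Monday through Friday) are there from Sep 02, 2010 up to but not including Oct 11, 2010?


Start: 2010-09-02 (Thursday)
End (exclusive): 2010-10-11 (Monday)
Total calendar days: 39
Full weeks: 39 // 7 = 5 -> 25 weekdays
Remaining 4 days starting on Thursday:
  Thu(w), Fri(w), Sat(-), Sun(-) -> 2 weekdays
Total business days: 25 + 2 = 27

27


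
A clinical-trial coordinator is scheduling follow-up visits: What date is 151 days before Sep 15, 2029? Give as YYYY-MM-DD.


Start: 2029-09-15
Subtracting 151 days
Days already passed in September: 15
After going back through September: 136 more days to subtract
August 2029: 31 days, 105 remaining
July 2029: 31 days, 74 remaining
June 2029: 30 days, 44 remaining
May 2029: 31 days, 13 remaining
Result: 2029-04-17

2029-04-17


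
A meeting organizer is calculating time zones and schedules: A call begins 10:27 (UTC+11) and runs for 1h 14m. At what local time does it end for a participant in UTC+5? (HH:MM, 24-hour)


Start: 10:27 in UTC+11
Step 1 - add duration:
  minutes: 27 + 14 = 41
  hours: 10 + 1 + 0 = 11
  end in UTC+11: 11:41
Step 2 - convert UTC+11 -> UTC+5:
  offset difference: 5 - (11) = -6 hours
  11 + (-6) = 5 -> mod 24 = 5
Result: 05:41 in UTC+5

05:41


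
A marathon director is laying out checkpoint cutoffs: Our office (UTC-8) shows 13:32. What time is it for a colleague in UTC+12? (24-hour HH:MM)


Local time: 13:32 at UTC-8 (offset -8h)
Target zone: UTC+12 (offset 12h)
Difference: 12 - (-8) = 20 hours
Calculation: 13 + (20) = 33
Wraparound: (33) mod 24 = 9
Result: 09:32

09:32


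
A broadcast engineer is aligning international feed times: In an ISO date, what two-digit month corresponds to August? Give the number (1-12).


Calendar month order:
7. July
8. August <--
9. September
August is month number 8

8


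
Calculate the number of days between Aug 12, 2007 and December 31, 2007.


Start: August 12, 2007
End: December 31, 2007
Days left in August: 19
September: 30
October: 31
November: 30
December: 31
Sum of remaining months: 122
Total: 19 + 122 = 141

141


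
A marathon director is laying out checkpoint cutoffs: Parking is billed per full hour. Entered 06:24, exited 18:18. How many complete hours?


Start: 06:24
End: 18:18
Hour difference: 18 - 6 = 12 hours
Minute difference: 18 - 24 = -6 minutes
Total minutes: 714
Complete hours: 714 / 60 = 11 (remainder 54)

11


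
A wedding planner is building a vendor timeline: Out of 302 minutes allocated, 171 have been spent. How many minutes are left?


Total budget: 302 minutes
Time used: 171 minutes
Remaining: 302 - 171 = 131 minutes
Percent used: 56.6%
Percent remaining: 43.4%

131


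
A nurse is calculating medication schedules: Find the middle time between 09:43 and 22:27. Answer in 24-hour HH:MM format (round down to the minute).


Start time: 09:43 = 583 minutes from midnight
End time: 22:27 = 1347 minutes from midnight
Sum: 583 + 1347 = 1930
Midpoint: 1930 / 2 = 965 minutes
Convert: 965 / 60 = 16 hours, 5 minutes
Result: 16:05

16:05


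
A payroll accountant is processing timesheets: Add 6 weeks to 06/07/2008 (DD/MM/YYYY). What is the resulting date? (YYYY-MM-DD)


Start: 2008-07-06
Weeks to add: 6
Convert to days: 6 x 7 = 42 days
Add 42 days to 2008-07-06
Result: 2008-08-17

2008-08-17


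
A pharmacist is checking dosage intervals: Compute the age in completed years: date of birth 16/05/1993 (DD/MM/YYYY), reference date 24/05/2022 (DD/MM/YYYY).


Birth: 1993-05-16
Reference: 2022-05-24
Year difference: 2022 - 1993 = 29
Has birthday (05-16) occurred by 05-24? Yes
Age in full years: 29

29


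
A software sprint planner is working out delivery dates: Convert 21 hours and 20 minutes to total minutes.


Hours: 21
Minutes: 20
Convert hours to minutes: 21 x 60 = 1260
Add remaining minutes: 1260 + 20 = 1280

1280


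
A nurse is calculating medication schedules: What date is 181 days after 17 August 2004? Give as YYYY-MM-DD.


Start: 2004-08-17
Adding 181 days
Days remaining in August: 14
After August: 167 days still to add
September 2004: 30 days, 137 remaining
October 2004: 31 days, 106 remaining
November 2004: 30 days, 76 remaining
December 2004: 31 days, 45 remaining
Result: 2005-02-14

2005-02-14


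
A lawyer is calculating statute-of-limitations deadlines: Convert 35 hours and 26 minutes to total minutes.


Hours: 35
Extra minutes: 26
Minutes per hour: 60
Hours to minutes: 35 x 60 = 2100
Total: 2100 + 26 = 2126

2126


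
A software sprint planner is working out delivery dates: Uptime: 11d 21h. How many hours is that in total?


Days: 11
Extra hours: 21
Hours per day: 24
Days to hours: 11 x 24 = 264
Total: 264 + 21 = 285

285


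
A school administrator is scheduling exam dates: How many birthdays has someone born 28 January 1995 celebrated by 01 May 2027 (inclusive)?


Birth: 1995-01-28
Reference: 2027-05-01
Year difference: 2027 - 1995 = 32
Has birthday (01-28) occurred by 05-01? Yes
Age in full years: 32

32


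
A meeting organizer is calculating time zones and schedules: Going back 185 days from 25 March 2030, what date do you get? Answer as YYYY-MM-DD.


Start: 2030-03-25
Subtracting 185 days
Days already passed in March: 25
After going back through March: 160 more days to subtract
February 2030: 28 days, 132 remaining
January 2030: 31 days, 101 remaining
December 2029: 31 days, 70 remaining
November 2029: 30 days, 40 remaining
Result: 2029-09-21

2029-09-21


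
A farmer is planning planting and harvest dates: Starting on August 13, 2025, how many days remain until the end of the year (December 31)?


Start: August 13, 2025
End: December 31, 2025
Days left in August: 18
September: 30
October: 31
November: 30
December: 31
Sum of remaining months: 122
Total: 18 + 122 = 140

140


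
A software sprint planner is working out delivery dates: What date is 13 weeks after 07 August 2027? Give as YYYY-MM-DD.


Start: 2027-08-07
Weeks to add: 13
Convert to days: 13 x 7 = 91 days
Add 91 days to 2027-08-07
Result: 2027-11-06

2027-11-06


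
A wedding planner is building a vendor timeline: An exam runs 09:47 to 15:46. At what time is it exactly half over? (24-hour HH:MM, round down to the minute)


Start time: 09:47 = 587 minutes from midnight
End time: 15:46 = 946 minutes from midnight
Sum: 587 + 946 = 1533
Midpoint: 1533 / 2 = 766 minutes
Convert: 766 / 60 = 12 hours, 46 minutes
Result: 12:46

12:46


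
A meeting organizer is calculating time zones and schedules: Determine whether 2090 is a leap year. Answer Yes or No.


Year: 2090
Divisible by 4? 2090 / 4 = 522.5 -> No
Not divisible by 4, so NOT a leap year

No


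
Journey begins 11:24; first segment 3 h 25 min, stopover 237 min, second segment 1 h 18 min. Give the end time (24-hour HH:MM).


Depart: 11:24
Leg 1: +205 min -> 14:49
Layover: +237 min -> 18:46
Leg 2: +78 min -> 20:04
Total travel: 520 minutes = 8h 40m
Arrival: 20:04

20:04


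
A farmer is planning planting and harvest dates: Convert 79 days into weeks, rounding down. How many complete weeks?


Total days: 79
Days per week: 7
Division: 79 / 7 = 11 remainder 2
Complete weeks: 11
Remaining days: 2

11


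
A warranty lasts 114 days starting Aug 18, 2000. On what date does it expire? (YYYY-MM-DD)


Start: 2000-08-18
Adding 114 days
Days remaining in August: 13
After August: 101 days still to add
September 2000: 30 days, 71 remaining
October 2000: 31 days, 40 remaining
November 2000: 30 days, 10 remaining
December 2000 has 31 days, need 10
Result: 2000-12-10

2000-12-10


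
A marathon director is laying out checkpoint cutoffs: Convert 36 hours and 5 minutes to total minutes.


Hours: 36
Extra minutes: 5
Minutes per hour: 60
Hours to minutes: 36 x 60 = 2160
Total: 2160 + 5 = 2165

2165


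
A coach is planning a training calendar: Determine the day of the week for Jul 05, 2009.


Date: 2009-07-05
January 1, 2009 is a Thursday
Day of year: 186
Offset from Jan 1: 185 days
185 mod 7 = 3
Result: Sunday

Sunday


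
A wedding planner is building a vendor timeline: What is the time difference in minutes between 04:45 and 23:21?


Start time: 04:45 = 285 minutes from midnight
End time: 23:21 = 1401 minutes from midnight
Difference: 1401 - 285 = 1116 minutes
That is 18 hours and 36 minutes

1116


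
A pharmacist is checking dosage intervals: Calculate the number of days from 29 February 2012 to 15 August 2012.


Start date: 2012-02-29
End date: 2012-08-15
Feb 2012: +1 days
Mar 2012: +31 days
Apr 2012: +30 days
... (4 more months)
Total: 168 days

168


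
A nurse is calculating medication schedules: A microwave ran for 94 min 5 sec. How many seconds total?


Minutes: 94
Extra seconds: 5
Seconds per minute: 60
Minutes to seconds: 94 x 60 = 5640
Total: 5640 + 5 = 5645

5645


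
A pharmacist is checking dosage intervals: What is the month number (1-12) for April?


Calendar month order:
3. March
4. April <--
5. May
April is month number 4

4


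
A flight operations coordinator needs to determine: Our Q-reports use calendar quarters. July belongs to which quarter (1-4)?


Month: July (month 7)
Q1: January-March (months 1-3)
Q2: April-June (months 4-6)
Q3: July-September (months 7-9)
Q4: October-December (months 10-12)
Month 7 falls in Q3

3


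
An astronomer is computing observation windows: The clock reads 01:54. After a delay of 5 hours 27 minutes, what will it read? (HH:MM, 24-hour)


Start time: 01:54
Adding: 5 hours 27 minutes
Minutes: 54 + 27 = 81
Minute overflow: 81 >= 60, so carry 1 hour, minutes = 21
Hours: 1 + 5 + 1 = 7
Result: 07:21

07:21


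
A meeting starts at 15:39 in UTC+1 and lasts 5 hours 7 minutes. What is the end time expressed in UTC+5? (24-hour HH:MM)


Start: 15:39 in UTC+1
Step 1 - add duration:
  minutes: 39 + 7 = 46
  hours: 15 + 5 + 0 = 20
  end in UTC+1: 20:46
Step 2 - convert UTC+1 -> UTC+5:
  offset difference: 5 - (1) = 4 hours
  20 + (4) = 24 -> mod 24 = 0
Result: 00:46 in UTC+5

00:46


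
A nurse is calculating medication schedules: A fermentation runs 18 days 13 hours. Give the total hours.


Days: 18
Extra hours: 13
Hours per day: 24
Days to hours: 18 x 24 = 432
Total: 432 + 13 = 445

445


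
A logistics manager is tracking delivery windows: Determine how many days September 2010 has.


Month: September
Year: 2010
September is a 30-day month
Total: 30 days

30


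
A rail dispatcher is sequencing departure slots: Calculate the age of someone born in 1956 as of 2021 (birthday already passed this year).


Birth year: 1956
Current year: 2021
Age = current year - birth year
Age = 2021 - 1956 = 65

65


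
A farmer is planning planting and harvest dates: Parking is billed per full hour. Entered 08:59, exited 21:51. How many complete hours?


Start: 08:59
End: 21:51
Hour difference: 21 - 8 = 13 hours
Minute difference: 51 - 59 = -8 minutes
Total minutes: 772
Complete hours: 772 / 60 = 12 (remainder 52)

12


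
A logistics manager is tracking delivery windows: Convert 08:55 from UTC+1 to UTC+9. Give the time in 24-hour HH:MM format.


Local time: 08:55 at UTC+1 (offset 1h)
Target zone: UTC+9 (offset 9h)
Difference: 9 - (1) = 8 hours
Calculation: 8 + (8) = 16
Result: 16:55

16:55


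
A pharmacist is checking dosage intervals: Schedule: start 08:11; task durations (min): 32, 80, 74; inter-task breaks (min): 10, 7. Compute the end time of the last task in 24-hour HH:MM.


Start: 08:11 = 491 min from midnight
  after task 1 (32 min): 08:43
  after break (10 min): 08:53
  after task 2 (80 min): 10:13
  after break (7 min): 10:20
  after task 3 (74 min): 11:34
Total elapsed: 203 minutes
End time: 11:34

11:34


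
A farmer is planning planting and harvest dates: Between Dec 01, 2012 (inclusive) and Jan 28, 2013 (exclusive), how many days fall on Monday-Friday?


Start: 2012-12-01 (Saturday)
End (exclusive): 2013-01-28 (Monday)
Total calendar days: 58
Full weeks: 58 // 7 = 8 -> 40 weekdays
Remaining 2 days starting on Saturday:
  Sat(-), Sun(-) -> 0 weekdays
Total business days: 40 + 0 = 40

40


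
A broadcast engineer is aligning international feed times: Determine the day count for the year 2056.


Year: 2056
Check leap year rules:
Divisible by 4? Yes
Divisible by 100? No
2056 is a leap year
Days: 366

366


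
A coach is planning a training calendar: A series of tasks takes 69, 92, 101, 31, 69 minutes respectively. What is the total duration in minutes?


Durations: 69, 92, 101, 31, 69
Running sum: 69
+ 92 = 161
+ 101 = 262
+ 31 = 293
+ 69 = 362
Total duration: 362 minutes
That is 6 hours and 2 minutes

362


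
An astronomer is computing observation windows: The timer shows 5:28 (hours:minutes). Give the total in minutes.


Hours: 5
Minutes: 28
Convert hours to minutes: 5 x 60 = 300
Add remaining minutes: 300 + 28 = 328

328


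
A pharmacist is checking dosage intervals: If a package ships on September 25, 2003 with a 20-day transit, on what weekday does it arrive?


Start: 2003-09-25 (Thursday)
Step 1 - find target date: add 20 days
  2003-09-25 + 20 days = 2003-10-15
Step 2 - day of week:
  20 mod 7 = 6
  Thursday + 6 days -> Wednesday
Result: Wednesday (2003-10-15)

Wednesday


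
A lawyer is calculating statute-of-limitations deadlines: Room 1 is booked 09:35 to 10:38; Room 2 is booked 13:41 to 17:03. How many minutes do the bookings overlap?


Interval A: [575, 638] minutes from midnight
Interval B: [821, 1023] minutes from midnight
Overlap start = max(575, 821) = 821
Overlap end = min(638, 1023) = 638
End <= start, so the intervals do not overlap: 0 minutes

0


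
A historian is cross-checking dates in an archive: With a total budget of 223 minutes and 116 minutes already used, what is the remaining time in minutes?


Total budget: 223 minutes
Time used: 116 minutes
Remaining: 223 - 116 = 107 minutes
Percent used: 52.0%
Percent remaining: 48.0%

107


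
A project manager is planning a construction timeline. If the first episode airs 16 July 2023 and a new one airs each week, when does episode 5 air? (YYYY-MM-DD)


First occurrence: 2023-07-16 (occurrence 1)
Each occurrence is 7 days after the previous.
Occurrence 5 is 4 weeks after the first.
4 weeks = 28 days
2023-07-16 + 28 days = 2023-08-13

2023-08-13


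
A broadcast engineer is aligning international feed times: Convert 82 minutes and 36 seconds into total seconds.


Minutes: 82
Seconds: 36
Convert minutes to seconds: 82 x 60 = 4920
Add remaining seconds: 4920 + 36 = 4956

4956


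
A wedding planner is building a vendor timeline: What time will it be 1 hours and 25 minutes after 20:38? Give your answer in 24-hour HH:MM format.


Start time: 20:38
Adding: 1 hours 25 minutes
Minutes: 38 + 25 = 63
Minute overflow: 63 >= 60, so carry 1 hour, minutes = 3
Hours: 20 + 1 + 1 = 22
Result: 22:03

22:03


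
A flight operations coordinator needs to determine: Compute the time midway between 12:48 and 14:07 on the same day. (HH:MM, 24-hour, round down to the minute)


Start time: 12:48 = 768 minutes from midnight
End time: 14:07 = 847 minutes from midnight
Sum: 768 + 847 = 1615
Midpoint: 1615 / 2 = 807 minutes
Convert: 807 / 60 = 13 hours, 27 minutes
Result: 13:27

13:27


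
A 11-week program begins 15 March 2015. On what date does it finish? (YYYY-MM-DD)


Start: 2015-03-15
Weeks to add: 11
Convert to days: 11 x 7 = 77 days
Add 77 days to 2015-03-15
Result: 2015-05-31

2015-05-31


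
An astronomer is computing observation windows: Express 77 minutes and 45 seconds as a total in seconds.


Minutes: 77
Seconds: 45
Convert minutes to seconds: 77 x 60 = 4620
Add remaining seconds: 4620 + 45 = 4665

4665


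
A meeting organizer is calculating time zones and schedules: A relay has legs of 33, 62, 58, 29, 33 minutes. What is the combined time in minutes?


Durations: 33, 62, 58, 29, 33
Running sum: 33
+ 62 = 95
+ 58 = 153
+ 29 = 182
+ 33 = 215
Total duration: 215 minutes
That is 3 hours and 35 minutes

215


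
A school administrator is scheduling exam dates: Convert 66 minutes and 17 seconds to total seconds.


Minutes: 66
Extra seconds: 17
Seconds per minute: 60
Minutes to seconds: 66 x 60 = 3960
Total: 3960 + 17 = 3977

3977


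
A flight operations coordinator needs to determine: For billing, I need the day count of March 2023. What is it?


Month: March
Year: 2023
March is a 31-day month
Total: 31 days

31


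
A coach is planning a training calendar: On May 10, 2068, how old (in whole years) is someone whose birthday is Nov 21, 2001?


Birth: 2001-11-21
Reference: 2068-05-10
Year difference: 2068 - 2001 = 67
Has birthday (11-21) occurred by 05-10? No
Birthday not yet reached this year -> subtract 1
Age in full years: 66

66


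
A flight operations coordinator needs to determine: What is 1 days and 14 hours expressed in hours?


Days: 1
Extra hours: 14
Hours per day: 24
Days to hours: 1 x 24 = 24
Total: 24 + 14 = 38

38


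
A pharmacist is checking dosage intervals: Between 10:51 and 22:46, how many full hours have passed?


Start: 10:51
End: 22:46
Hour difference: 22 - 10 = 12 hours
Minute difference: 46 - 51 = -5 minutes
Total minutes: 715
Complete hours: 715 / 60 = 11 (remainder 55)

11


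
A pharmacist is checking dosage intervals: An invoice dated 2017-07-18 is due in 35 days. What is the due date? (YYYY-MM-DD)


Start: 2017-07-18
Adding 35 days
Days remaining in July: 13
After July: 22 days still to add
August 2017 has 31 days, need 22
Result: 2017-08-22

2017-08-22


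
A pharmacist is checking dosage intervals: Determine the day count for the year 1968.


Year: 1968
Check leap year rules:
Divisible by 4? Yes
Divisible by 100? No
1968 is a leap year
Days: 366

366


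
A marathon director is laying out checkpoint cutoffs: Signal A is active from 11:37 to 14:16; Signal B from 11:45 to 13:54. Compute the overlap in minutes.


Interval A: [697, 856] minutes from midnight
Interval B: [705, 834] minutes from midnight
Overlap start = max(697, 705) = 705
Overlap end = min(856, 834) = 834
Overlap = 834 - 705 = 129 minutes

129


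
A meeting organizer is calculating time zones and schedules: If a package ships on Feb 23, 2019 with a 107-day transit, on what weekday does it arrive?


Start: 2019-02-23 (Saturday)
Step 1 - find target date: add 107 days
  2019-02-23 + 107 days = 2019-06-10
Step 2 - day of week:
  107 mod 7 = 2
  Saturday + 2 days -> Monday
Result: Monday (2019-06-10)

Monday


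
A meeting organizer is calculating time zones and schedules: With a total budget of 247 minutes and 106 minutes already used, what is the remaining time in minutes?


Total budget: 247 minutes
Time used: 106 minutes
Remaining: 247 - 106 = 141 minutes
Percent used: 42.9%
Percent remaining: 57.1%

141


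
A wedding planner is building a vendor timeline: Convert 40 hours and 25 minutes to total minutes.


Hours: 40
Minutes: 25
Convert hours to minutes: 40 x 60 = 2400
Add remaining minutes: 2400 + 25 = 2425

2425


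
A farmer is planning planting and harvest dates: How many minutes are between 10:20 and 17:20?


Start time: 10:20 = 620 minutes from midnight
End time: 17:20 = 1040 minutes from midnight
Difference: 1040 - 620 = 420 minutes
That is 7 hours and 0 minutes

420


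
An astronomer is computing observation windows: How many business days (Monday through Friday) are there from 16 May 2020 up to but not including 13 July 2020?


Start: 2020-05-16 (Saturday)
End (exclusive): 2020-07-13 (Monday)
Total calendar days: 58
Full weeks: 58 // 7 = 8 -> 40 weekdays
Remaining 2 days starting on Saturday:
  Sat(-), Sun(-) -> 0 weekdays
Total business days: 40 + 0 = 40

40


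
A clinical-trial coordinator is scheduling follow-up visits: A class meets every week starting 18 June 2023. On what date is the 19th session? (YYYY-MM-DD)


First occurrence: 2023-06-18 (occurrence 1)
Each occurrence is 7 days after the previous.
Occurrence 19 is 18 weeks after the first.
18 weeks = 126 days
2023-06-18 + 126 days = 2023-10-22

2023-10-22


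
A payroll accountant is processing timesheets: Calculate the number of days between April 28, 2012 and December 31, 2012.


Start: April 28, 2012
End: December 31, 2012
Days left in April: 2
May: 31
June: 30
July: 31
August: 31
... plus remaining months
Sum of remaining months: 245
Total: 2 + 245 = 247

247


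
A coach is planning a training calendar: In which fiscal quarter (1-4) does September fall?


Month: September (month 9)
Q1: January-March (months 1-3)
Q2: April-June (months 4-6)
Q3: July-September (months 7-9)
Q4: October-December (months 10-12)
Month 9 falls in Q3

3


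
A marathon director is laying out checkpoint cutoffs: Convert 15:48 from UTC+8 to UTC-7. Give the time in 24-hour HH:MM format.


Local time: 15:48 at UTC+8 (offset 8h)
Target zone: UTC-7 (offset -7h)
Difference: -7 - (8) = -15 hours
Calculation: 15 + (-15) = 0
Result: 00:48

00:48


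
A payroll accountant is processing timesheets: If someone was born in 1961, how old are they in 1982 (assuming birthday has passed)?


Birth year: 1961
Current year: 1982
Age = current year - birth year
Age = 1982 - 1961 = 21

21


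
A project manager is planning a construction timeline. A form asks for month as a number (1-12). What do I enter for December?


Calendar month order:
11. November
12. December <--
December is month number 12

12


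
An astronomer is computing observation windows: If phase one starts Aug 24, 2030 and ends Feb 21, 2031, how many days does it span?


Start date: 2030-08-24
End date: 2031-02-21
Aug 2030: +8 days
Sep 2030: +30 days
Oct 2030: +31 days
... (4 more months)
Total: 181 days

181


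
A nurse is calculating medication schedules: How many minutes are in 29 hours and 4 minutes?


Hours: 29
Extra minutes: 4
Minutes per hour: 60
Hours to minutes: 29 x 60 = 1740
Total: 1740 + 4 = 1744

1744


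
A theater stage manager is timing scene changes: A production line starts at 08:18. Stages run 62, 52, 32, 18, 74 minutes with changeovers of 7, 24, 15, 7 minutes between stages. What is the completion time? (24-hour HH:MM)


Start: 08:18 = 498 min from midnight
  after task 1 (62 min): 09:20
  after break (7 min): 09:27
  after task 2 (52 min): 10:19
  after break (24 min): 10:43
  after task 3 (32 min): 11:15
  after break (15 min): 11:30
  after task 4 (18 min): 11:48
  after break (7 min): 11:55
  after task 5 (74 min): 13:09
Total elapsed: 291 minutes
End time: 13:09

13:09


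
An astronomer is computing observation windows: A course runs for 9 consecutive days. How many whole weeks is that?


Total days: 9
Days per week: 7
Division: 9 / 7 = 1 remainder 2
Complete weeks: 1
Remaining days: 2

1


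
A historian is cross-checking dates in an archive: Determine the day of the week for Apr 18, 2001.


Date: 2001-04-18
January 1, 2001 is a Monday
Day of year: 108
Offset from Jan 1: 107 days
107 mod 7 = 2
Result: Wednesday

Wednesday


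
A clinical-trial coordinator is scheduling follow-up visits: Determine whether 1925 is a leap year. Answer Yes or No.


Year: 1925
Divisible by 4? 1925 / 4 = 481.25 -> No
Not divisible by 4, so NOT a leap year

No


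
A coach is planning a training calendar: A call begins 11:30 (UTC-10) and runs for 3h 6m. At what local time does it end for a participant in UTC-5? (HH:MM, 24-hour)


Start: 11:30 in UTC-10
Step 1 - add duration:
  minutes: 30 + 6 = 36
  hours: 11 + 3 + 0 = 14
  end in UTC-10: 14:36
Step 2 - convert UTC-10 -> UTC-5:
  offset difference: -5 - (-10) = 5 hours
  14 + (5) = 19 -> mod 24 = 19
Result: 19:36 in UTC-5

19:36


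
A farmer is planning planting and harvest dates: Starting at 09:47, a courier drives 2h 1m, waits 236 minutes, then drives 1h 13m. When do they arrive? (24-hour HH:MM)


Depart: 09:47
Leg 1: +121 min -> 11:48
Layover: +236 min -> 15:44
Leg 2: +73 min -> 16:57
Total travel: 430 minutes = 7h 10m
Arrival: 16:57

16:57


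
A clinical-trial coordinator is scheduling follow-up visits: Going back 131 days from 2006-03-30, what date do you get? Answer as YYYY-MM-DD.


Start: 2006-03-30
Subtracting 131 days
Days already passed in March: 30
After going back through March: 101 more days to subtract
February 2006: 28 days, 73 remaining
January 2006: 31 days, 42 remaining
December 2005: 31 days, 11 remaining
November 2005 has 30 days, need 11
Result: 2005-11-19

2005-11-19


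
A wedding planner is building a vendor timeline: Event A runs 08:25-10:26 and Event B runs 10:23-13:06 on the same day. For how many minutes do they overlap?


Interval A: [505, 626] minutes from midnight
Interval B: [623, 786] minutes from midnight
Overlap start = max(505, 623) = 623
Overlap end = min(626, 786) = 626
Overlap = 626 - 623 = 3 minutes

3


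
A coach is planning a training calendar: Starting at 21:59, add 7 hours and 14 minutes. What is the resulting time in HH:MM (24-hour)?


Start time: 21:59
Adding: 7 hours 14 minutes
Minutes: 59 + 14 = 73
Minute overflow: 73 >= 60, so carry 1 hour, minutes = 13
Hours: 21 + 7 + 1 = 29
Hour wraparound: 29 mod 24 = 5
Result: 05:13

05:13


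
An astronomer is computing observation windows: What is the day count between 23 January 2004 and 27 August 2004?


Start date: 2004-01-23
End date: 2004-08-27
Jan 2004: +9 days
Feb 2004: +29 days
Mar 2004: +31 days
... (5 more months)
Total: 217 days

217
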